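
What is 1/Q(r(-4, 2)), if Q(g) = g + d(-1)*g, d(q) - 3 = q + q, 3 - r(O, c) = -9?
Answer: 1/24 ≈ 0.041667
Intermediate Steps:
r(O, c) = 12 (r(O, c) = 3 - 1*(-9) = 3 + 9 = 12)
d(q) = 3 + 2*q (d(q) = 3 + (q + q) = 3 + 2*q)
Q(g) = 2*g (Q(g) = g + (3 + 2*(-1))*g = g + (3 - 2)*g = g + 1*g = g + g = 2*g)
1/Q(r(-4, 2)) = 1/(2*12) = 1/24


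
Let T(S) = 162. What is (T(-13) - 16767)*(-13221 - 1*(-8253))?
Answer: 82493640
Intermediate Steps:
(T(-13) - 16767)*(-13221 - 1*(-8253)) = (162 - 16767)*(-13221 - 1*(-8253)) = -16605*(-13221 + 8253) = -16605*(-4968) = 82493640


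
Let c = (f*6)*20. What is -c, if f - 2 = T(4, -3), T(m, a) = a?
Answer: 120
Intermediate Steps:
f = -1 (f = 2 - 3 = -1)
c = -120 (c = -1*6*20 = -6*20 = -120)
-c = -1*(-120) = 120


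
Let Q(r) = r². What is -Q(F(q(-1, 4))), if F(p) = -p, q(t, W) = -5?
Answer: -25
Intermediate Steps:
-Q(F(q(-1, 4))) = -(-1*(-5))² = -1*5² = -1*25 = -25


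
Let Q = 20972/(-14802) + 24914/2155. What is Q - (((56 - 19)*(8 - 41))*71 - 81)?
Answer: 1384101868844/15949155 ≈ 86782.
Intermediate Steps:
Q = 161791184/15949155 (Q = 20972*(-1/14802) + 24914*(1/2155) = -10486/7401 + 24914/2155 = 161791184/15949155 ≈ 10.144)
Q - (((56 - 19)*(8 - 41))*71 - 81) = 161791184/15949155 - (((56 - 19)*(8 - 41))*71 - 81) = 161791184/15949155 - ((37*(-33))*71 - 81) = 161791184/15949155 - (-1221*71 - 81) = 161791184/15949155 - (-86691 - 81) = 161791184/15949155 - 1*(-86772) = 161791184/15949155 + 86772 = 1384101868844/15949155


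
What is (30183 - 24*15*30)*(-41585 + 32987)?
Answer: -166655034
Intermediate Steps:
(30183 - 24*15*30)*(-41585 + 32987) = (30183 - 360*30)*(-8598) = (30183 - 10800)*(-8598) = 19383*(-8598) = -166655034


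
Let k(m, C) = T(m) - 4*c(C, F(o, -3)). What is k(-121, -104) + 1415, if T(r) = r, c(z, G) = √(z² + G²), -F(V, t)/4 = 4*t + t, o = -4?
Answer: 1294 - 16*√901 ≈ 813.73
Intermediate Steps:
F(V, t) = -20*t (F(V, t) = -4*(4*t + t) = -20*t)
c(z, G) = √(G² + z²)
k(m, C) = m - 4*√(3600 + C²) (k(m, C) = m - 4*√((-20*(-3))² + C²) = m - 4*√(60² + C²) = m - 4*√(3600 + C²))
k(-121, -104) + 1415 = (-121 - 4*√(3600 + (-104)²)) + 1415 = (-121 - 4*√(3600 + 10816)) + 1415 = (-121 - 16*√901) + 1415 = 1294 - 16*√901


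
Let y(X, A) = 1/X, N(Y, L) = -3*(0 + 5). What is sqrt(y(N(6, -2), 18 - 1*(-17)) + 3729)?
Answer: sqrt(839010)/15 ≈ 61.065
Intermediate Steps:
N(Y, L) = -15 (N(Y, L) = -3*5 = -15)
sqrt(y(N(6, -2), 18 - 1*(-17)) + 3729) = sqrt(1/(-15) + 3729) = sqrt(-1/15 + 3729) = sqrt(55934/15) = sqrt(839010)/15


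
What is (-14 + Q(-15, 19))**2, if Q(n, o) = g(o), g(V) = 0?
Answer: 196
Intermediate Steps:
Q(n, o) = 0
(-14 + Q(-15, 19))**2 = (-14 + 0)**2 = (-14)**2 = 196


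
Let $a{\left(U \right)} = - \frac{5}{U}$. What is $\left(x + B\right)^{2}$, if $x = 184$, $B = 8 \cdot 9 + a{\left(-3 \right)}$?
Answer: $\frac{597529}{9} \approx 66392.0$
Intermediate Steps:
$B = \frac{221}{3}$ ($B = 8 \cdot 9 - \frac{5}{-3} = 72 - - \frac{5}{3} = 72 + \frac{5}{3} = \frac{221}{3} \approx 73.667$)
$\left(x + B\right)^{2} = \left(184 + \frac{221}{3}\right)^{2} = \left(\frac{773}{3}\right)^{2} = \frac{597529}{9}$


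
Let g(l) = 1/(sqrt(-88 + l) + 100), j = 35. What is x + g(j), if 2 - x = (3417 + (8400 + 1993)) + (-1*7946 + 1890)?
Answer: (-7752*sqrt(53) + 775199*I)/(sqrt(53) - 100*I) ≈ -7752.0 - 0.00072384*I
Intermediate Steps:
x = -7752 (x = 2 - ((3417 + (8400 + 1993)) + (-1*7946 + 1890)) = 2 - ((3417 + 10393) + (-7946 + 1890)) = 2 - (13810 - 6056) = 2 - 1*7754 = 2 - 7754 = -7752)
g(l) = 1/(100 + sqrt(-88 + l))
x + g(j) = -7752 + 1/(100 + sqrt(-88 + 35)) = -7752 + 1/(100 + sqrt(-53)) = -7752 + 1/(100 + I*sqrt(53))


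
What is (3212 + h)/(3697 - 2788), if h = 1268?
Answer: 4480/909 ≈ 4.9285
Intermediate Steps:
(3212 + h)/(3697 - 2788) = (3212 + 1268)/(3697 - 2788) = 4480/909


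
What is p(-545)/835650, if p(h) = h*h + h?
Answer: 29648/83565 ≈ 0.35479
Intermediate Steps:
p(h) = h + h² (p(h) = h² + h = h + h²)
p(-545)/835650 = -545*(1 - 545)/835650 = -545*(-544)*(1/835650) = 296480*(1/835650) = 29648/83565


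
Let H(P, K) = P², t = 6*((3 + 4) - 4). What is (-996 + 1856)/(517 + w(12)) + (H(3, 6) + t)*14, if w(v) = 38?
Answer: 42130/111 ≈ 379.55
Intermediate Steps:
t = 18 (t = 6*(7 - 4) = 6*3 = 18)
(-996 + 1856)/(517 + w(12)) + (H(3, 6) + t)*14 = (-996 + 1856)/(517 + 38) + (3² + 18)*14 = 860/555 + (9 + 18)*14 = 860*(1/555) + 27*14 = 172/111 + 378 = 42130/111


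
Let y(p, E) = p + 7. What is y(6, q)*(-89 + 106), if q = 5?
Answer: 221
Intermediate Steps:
y(p, E) = 7 + p
y(6, q)*(-89 + 106) = (7 + 6)*(-89 + 106) = 13*17 = 221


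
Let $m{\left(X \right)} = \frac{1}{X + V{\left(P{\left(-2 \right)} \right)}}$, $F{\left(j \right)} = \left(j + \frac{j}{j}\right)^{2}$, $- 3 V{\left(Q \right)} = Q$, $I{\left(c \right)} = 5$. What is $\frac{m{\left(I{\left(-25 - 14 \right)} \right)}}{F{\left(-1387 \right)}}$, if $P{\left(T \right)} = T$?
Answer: $\frac{1}{10885644} \approx 9.1864 \cdot 10^{-8}$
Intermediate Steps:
$V{\left(Q \right)} = - \frac{Q}{3}$
$F{\left(j \right)} = \left(1 + j\right)^{2}$ ($F{\left(j \right)} = \left(j + 1\right)^{2} = \left(1 + j\right)^{2}$)
$m{\left(X \right)} = \frac{1}{\frac{2}{3} + X}$ ($m{\left(X \right)} = \frac{1}{X - - \frac{2}{3}} = \frac{1}{X + \frac{2}{3}} = \frac{1}{\frac{2}{3} + X}$)
$\frac{m{\left(I{\left(-25 - 14 \right)} \right)}}{F{\left(-1387 \right)}} = \frac{3 \frac{1}{2 + 3 \cdot 5}}{\left(1 - 1387\right)^{2}} = \frac{3 \frac{1}{2 + 15}}{\left(-1386\right)^{2}} = \frac{3 \cdot \frac{1}{17}}{1920996} = 3 \cdot \frac{1}{17} \cdot \frac{1}{1920996} = \frac{3}{17} \cdot \frac{1}{1920996} = \frac{1}{10885644}$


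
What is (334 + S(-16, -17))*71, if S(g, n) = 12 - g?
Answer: 25702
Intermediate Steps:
(334 + S(-16, -17))*71 = (334 + (12 - 1*(-16)))*71 = (334 + (12 + 16))*71 = (334 + 28)*71 = 362*71 = 25702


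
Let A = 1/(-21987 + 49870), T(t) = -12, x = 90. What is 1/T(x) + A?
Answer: -27871/334596 ≈ -0.083297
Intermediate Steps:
A = 1/27883 ≈ 3.5864e-5
1/T(x) + A = 1/(-12) + 1/27883 = -1/12 + 1/27883 = -27871/334596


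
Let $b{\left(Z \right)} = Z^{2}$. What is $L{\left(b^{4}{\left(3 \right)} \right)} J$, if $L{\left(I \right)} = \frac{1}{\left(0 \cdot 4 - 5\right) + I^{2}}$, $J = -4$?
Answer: $- \frac{1}{10761679} \approx -9.2922 \cdot 10^{-8}$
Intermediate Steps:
$L{\left(I \right)} = \frac{1}{-5 + I^{2}}$ ($L{\left(I \right)} = \frac{1}{\left(0 - 5\right) + I^{2}} = \frac{1}{-5 + I^{2}}$)
$L{\left(b^{4}{\left(3 \right)} \right)} J = \frac{1}{-5 + \left(\left(3^{2}\right)^{4}\right)^{2}} \left(-4\right) = \frac{1}{-5 + \left(9^{4}\right)^{2}} \left(-4\right) = \frac{1}{-5 + 6561^{2}} \left(-4\right) = \frac{1}{-5 + 43046721} \left(-4\right) = \frac{1}{43046716} \left(-4\right) = - \frac{1}{10761679}$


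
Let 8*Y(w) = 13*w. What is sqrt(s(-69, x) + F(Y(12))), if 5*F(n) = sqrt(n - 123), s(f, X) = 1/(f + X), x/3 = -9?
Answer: sqrt(-150 + 4320*I*sqrt(46))/120 ≈ 1.0061 + 1.0112*I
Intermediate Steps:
x = -27 (x = 3*(-9) = -27)
s(f, X) = 1/(X + f)
Y(w) = 13*w/8 (Y(w) = (13*w)/8 = 13*w/8)
F(n) = sqrt(-123 + n)/5 (F(n) = sqrt(n - 123)/5 = sqrt(-123 + n)/5)
sqrt(s(-69, x) + F(Y(12))) = sqrt(1/(-27 - 69) + sqrt(-123 + (13/8)*12)/5) = sqrt(1/(-96) + sqrt(-123 + 39/2)/5) = sqrt(-1/96 + sqrt(-207/2)/5) = sqrt(-1/96 + (3*I*sqrt(46)/2)/5) = sqrt(-1/96 + 3*I*sqrt(46)/10)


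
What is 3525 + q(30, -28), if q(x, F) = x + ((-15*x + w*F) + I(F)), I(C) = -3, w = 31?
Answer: 2234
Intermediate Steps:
q(x, F) = -3 - 14*x + 31*F (q(x, F) = x + ((-15*x + 31*F) - 3) = x + (-3 - 15*x + 31*F) = -3 - 14*x + 31*F)
3525 + q(30, -28) = 3525 + (-3 - 14*30 + 31*(-28)) = 3525 + (-3 - 420 - 868) = 3525 - 1291 = 2234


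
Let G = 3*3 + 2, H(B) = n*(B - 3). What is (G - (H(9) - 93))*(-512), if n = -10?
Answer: -83968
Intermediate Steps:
H(B) = 30 - 10*B (H(B) = -10*(B - 3) = -10*(-3 + B) = 30 - 10*B)
G = 11 (G = 9 + 2 = 11)
(G - (H(9) - 93))*(-512) = (11 - ((30 - 10*9) - 93))*(-512) = (11 - ((30 - 90) - 93))*(-512) = (11 - (-60 - 93))*(-512) = (11 - 1*(-153))*(-512) = (11 + 153)*(-512) = 164*(-512) = -83968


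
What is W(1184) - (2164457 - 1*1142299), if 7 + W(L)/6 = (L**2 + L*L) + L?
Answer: 15807176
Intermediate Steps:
W(L) = -42 + 6*L + 12*L**2 (W(L) = -42 + 6*((L**2 + L*L) + L) = -42 + 6*((L**2 + L**2) + L) = -42 + 6*(2*L**2 + L) = -42 + 6*(L + 2*L**2) = -42 + (6*L + 12*L**2) = -42 + 6*L + 12*L**2)
W(1184) - (2164457 - 1*1142299) = (-42 + 6*1184 + 12*1184**2) - (2164457 - 1*1142299) = (-42 + 7104 + 12*1401856) - (2164457 - 1142299) = (-42 + 7104 + 16822272) - 1*1022158 = 16829334 - 1022158 = 15807176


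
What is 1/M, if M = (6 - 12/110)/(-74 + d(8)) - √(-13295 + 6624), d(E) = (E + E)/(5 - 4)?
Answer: -258390/16971217019 + 2544025*I*√6671/16971217019 ≈ -1.5225e-5 + 0.012243*I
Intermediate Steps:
d(E) = 2*E (d(E) = (2*E)/1 = (2*E)*1 = 2*E)
M = -162/1595 - I*√6671 (M = (6 - 12/110)/(-74 + 2*8) - √(-13295 + 6624) = (6 - 12*1/110)/(-74 + 16) - √(-6671) = (6 - 6/55)/(-58) - I*√6671 = (324/55)*(-1/58) - I*√6671 = -162/1595 - I*√6671 ≈ -0.10157 - 81.676*I)
1/M = 1/(-162/1595 - I*√6671)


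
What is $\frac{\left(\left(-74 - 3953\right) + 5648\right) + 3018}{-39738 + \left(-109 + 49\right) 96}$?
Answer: $- \frac{4639}{45498} \approx -0.10196$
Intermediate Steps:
$\frac{\left(\left(-74 - 3953\right) + 5648\right) + 3018}{-39738 + \left(-109 + 49\right) 96} = \frac{\left(\left(-74 - 3953\right) + 5648\right) + 3018}{-39738 - 5760} = \frac{\left(-4027 + 5648\right) + 3018}{-39738 - 5760} = \frac{1621 + 3018}{-45498} = 4639 \left(- \frac{1}{45498}\right) = - \frac{4639}{45498}$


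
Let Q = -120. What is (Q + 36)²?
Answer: 7056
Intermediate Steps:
(Q + 36)² = (-120 + 36)² = (-84)² = 7056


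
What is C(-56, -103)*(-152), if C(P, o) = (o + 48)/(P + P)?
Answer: -1045/14 ≈ -74.643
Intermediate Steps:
C(P, o) = (48 + o)/(2*P) (C(P, o) = (48 + o)/((2*P)) = (48 + o)*(1/(2*P)) = (48 + o)/(2*P))
C(-56, -103)*(-152) = ((1/2)*(48 - 103)/(-56))*(-152) = ((1/2)*(-1/56)*(-55))*(-152) = (55/112)*(-152) = -1045/14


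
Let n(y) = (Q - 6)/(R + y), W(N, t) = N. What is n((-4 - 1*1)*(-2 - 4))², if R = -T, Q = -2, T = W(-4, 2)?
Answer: 16/289 ≈ 0.055363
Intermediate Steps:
T = -4
R = 4 (R = -1*(-4) = 4)
n(y) = -8/(4 + y) (n(y) = (-2 - 6)/(4 + y) = -8/(4 + y))
n((-4 - 1*1)*(-2 - 4))² = (-8/(4 + (-4 - 1*1)*(-2 - 4)))² = (-8/(4 + (-4 - 1)*(-6)))² = (-8/(4 - 5*(-6)))² = (-8/(4 + 30))² = (-8/34)² = (-8*1/34)² = (-4/17)² = 16/289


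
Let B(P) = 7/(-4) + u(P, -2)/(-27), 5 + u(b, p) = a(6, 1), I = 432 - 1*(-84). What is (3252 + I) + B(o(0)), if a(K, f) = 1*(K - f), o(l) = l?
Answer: 15065/4 ≈ 3766.3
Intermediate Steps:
I = 516 (I = 432 + 84 = 516)
a(K, f) = K - f
u(b, p) = 0 (u(b, p) = -5 + (6 - 1*1) = -5 + (6 - 1) = -5 + 5 = 0)
B(P) = -7/4 (B(P) = 7/(-4) + 0/(-27) = 7*(-1/4) + 0*(-1/27) = -7/4 + 0 = -7/4)
(3252 + I) + B(o(0)) = (3252 + 516) - 7/4 = 3768 - 7/4 = 15065/4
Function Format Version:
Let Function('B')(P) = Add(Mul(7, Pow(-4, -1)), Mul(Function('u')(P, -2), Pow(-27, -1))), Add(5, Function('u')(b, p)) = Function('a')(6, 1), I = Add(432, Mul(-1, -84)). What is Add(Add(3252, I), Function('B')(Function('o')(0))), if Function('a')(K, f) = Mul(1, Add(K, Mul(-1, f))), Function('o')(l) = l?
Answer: Rational(15065, 4) ≈ 3766.3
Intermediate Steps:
I = 516 (I = Add(432, 84) = 516)
Function('a')(K, f) = Add(K, Mul(-1, f))
Function('u')(b, p) = 0 (Function('u')(b, p) = Add(-5, Add(6, Mul(-1, 1))) = Add(-5, Add(6, -1)) = Add(-5, 5) = 0)
Function('B')(P) = Rational(-7, 4) (Function('B')(P) = Add(Mul(7, Pow(-4, -1)), Mul(0, Pow(-27, -1))) = Add(Mul(7, Rational(-1, 4)), Mul(0, Rational(-1, 27))) = Add(Rational(-7, 4), 0) = Rational(-7, 4))
Add(Add(3252, I), Function('B')(Function('o')(0))) = Add(Add(3252, 516), Rational(-7, 4)) = Add(3768, Rational(-7, 4)) = Rational(15065, 4)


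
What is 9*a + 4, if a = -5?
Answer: -41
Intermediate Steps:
9*a + 4 = 9*(-5) + 4 = -45 + 4 = -41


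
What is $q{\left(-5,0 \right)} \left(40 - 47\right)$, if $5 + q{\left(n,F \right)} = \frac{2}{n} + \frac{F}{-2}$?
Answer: $\frac{189}{5} \approx 37.8$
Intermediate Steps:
$q{\left(n,F \right)} = -5 + \frac{2}{n} - \frac{F}{2}$ ($q{\left(n,F \right)} = -5 + \left(\frac{2}{n} + \frac{F}{-2}\right) = -5 + \left(\frac{2}{n} + F \left(- \frac{1}{2}\right)\right) = -5 - \left(\frac{F}{2} - \frac{2}{n}\right) = -5 + \frac{2}{n} - \frac{F}{2}$)
$q{\left(-5,0 \right)} \left(40 - 47\right) = \left(-5 + \frac{2}{-5} - 0\right) \left(40 - 47\right) = \left(-5 + 2 \left(- \frac{1}{5}\right) + 0\right) \left(-7\right) = \left(-5 - \frac{2}{5} + 0\right) \left(-7\right) = \left(- \frac{27}{5}\right) \left(-7\right) = \frac{189}{5}$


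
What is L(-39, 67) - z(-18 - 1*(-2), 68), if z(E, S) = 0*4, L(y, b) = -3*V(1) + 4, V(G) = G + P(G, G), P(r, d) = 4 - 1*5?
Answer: 4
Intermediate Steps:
P(r, d) = -1 (P(r, d) = 4 - 5 = -1)
V(G) = -1 + G (V(G) = G - 1 = -1 + G)
L(y, b) = 4 (L(y, b) = -3*(-1 + 1) + 4 = -3*0 + 4 = 0 + 4 = 4)
z(E, S) = 0
L(-39, 67) - z(-18 - 1*(-2), 68) = 4 - 1*0 = 4 + 0 = 4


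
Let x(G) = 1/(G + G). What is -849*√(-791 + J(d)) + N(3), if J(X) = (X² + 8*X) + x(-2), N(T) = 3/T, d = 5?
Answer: 1 - 849*I*√2905/2 ≈ 1.0 - 22880.0*I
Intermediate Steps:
x(G) = 1/(2*G)
J(X) = -¼ + X² + 8*X (J(X) = (X² + 8*X) + (½)/(-2) = (X² + 8*X) + (½)*(-½) = (X² + 8*X) - ¼ = -¼ + X² + 8*X)
-849*√(-791 + J(d)) + N(3) = -849*√(-791 + (-¼ + 5² + 8*5)) + 3/3 = -849*√(-791 + (-¼ + 25 + 40)) + 3*(⅓) = -849*√(-791 + 259/4) + 1 = -849*I*√2905/2 + 1 = 1 - 849*I*√2905/2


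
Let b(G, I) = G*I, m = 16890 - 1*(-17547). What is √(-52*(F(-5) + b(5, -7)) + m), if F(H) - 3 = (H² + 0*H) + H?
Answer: √35061 ≈ 187.25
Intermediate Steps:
m = 34437 (m = 16890 + 17547 = 34437)
F(H) = 3 + H + H² (F(H) = 3 + ((H² + 0*H) + H) = 3 + ((H² + 0) + H) = 3 + (H² + H) = 3 + (H + H²) = 3 + H + H²)
√(-52*(F(-5) + b(5, -7)) + m) = √(-52*((3 - 5 + (-5)²) + 5*(-7)) + 34437) = √(-52*((3 - 5 + 25) - 35) + 34437) = √(-52*(23 - 35) + 34437) = √(-52*(-12) + 34437) = √(624 + 34437) = √35061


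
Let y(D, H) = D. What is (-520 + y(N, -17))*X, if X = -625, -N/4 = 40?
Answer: 425000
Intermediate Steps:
N = -160 (N = -4*40 = -160)
(-520 + y(N, -17))*X = (-520 - 160)*(-625) = -680*(-625) = 425000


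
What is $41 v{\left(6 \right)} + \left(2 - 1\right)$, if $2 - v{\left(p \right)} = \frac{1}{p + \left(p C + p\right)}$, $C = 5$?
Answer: $\frac{3445}{42} \approx 82.024$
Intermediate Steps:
$v{\left(p \right)} = 2 - \frac{1}{7 p}$ ($v{\left(p \right)} = 2 - \frac{1}{p + \left(p 5 + p\right)} = 2 - \frac{1}{p + \left(5 p + p\right)} = 2 - \frac{1}{p + 6 p} = 2 - \frac{1}{7 p}$)
$41 v{\left(6 \right)} + \left(2 - 1\right) = 41 \left(2 - \frac{1}{7 \cdot 6}\right) + \left(2 - 1\right) = 41 \left(2 - \frac{1}{42}\right) + 1 = 41 \cdot \frac{83}{42} + 1 = \frac{3403}{42} + 1 = \frac{3445}{42}$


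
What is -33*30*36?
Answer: -35640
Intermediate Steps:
-33*30*36 = -990*36 = -35640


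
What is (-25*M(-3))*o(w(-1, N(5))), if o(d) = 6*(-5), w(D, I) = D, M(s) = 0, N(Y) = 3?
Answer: 0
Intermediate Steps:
o(d) = -30
(-25*M(-3))*o(w(-1, N(5))) = -25*0*(-30) = 0*(-30) = 0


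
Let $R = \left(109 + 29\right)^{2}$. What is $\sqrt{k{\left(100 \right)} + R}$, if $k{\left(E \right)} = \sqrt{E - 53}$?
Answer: $\sqrt{19044 + \sqrt{47}} \approx 138.02$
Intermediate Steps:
$k{\left(E \right)} = \sqrt{-53 + E}$
$R = 19044$ ($R = 138^{2} = 19044$)
$\sqrt{k{\left(100 \right)} + R} = \sqrt{\sqrt{-53 + 100} + 19044} = \sqrt{\sqrt{47} + 19044} = \sqrt{19044 + \sqrt{47}}$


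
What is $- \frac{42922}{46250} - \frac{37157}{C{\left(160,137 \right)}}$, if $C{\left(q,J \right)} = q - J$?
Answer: $- \frac{859749228}{531875} \approx -1616.4$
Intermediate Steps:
$- \frac{42922}{46250} - \frac{37157}{C{\left(160,137 \right)}} = - \frac{42922}{46250} - \frac{37157}{160 - 137} = \left(-42922\right) \frac{1}{46250} - \frac{37157}{160 - 137} = - \frac{21461}{23125} - \frac{37157}{23} = - \frac{859749228}{531875}$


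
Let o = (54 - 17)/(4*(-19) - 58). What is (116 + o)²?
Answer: 240467049/17956 ≈ 13392.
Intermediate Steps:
o = -37/134 (o = 37/(-76 - 58) = 37/(-134) = 37*(-1/134) = -37/134 ≈ -0.27612)
(116 + o)² = (116 - 37/134)² = (15507/134)² = 240467049/17956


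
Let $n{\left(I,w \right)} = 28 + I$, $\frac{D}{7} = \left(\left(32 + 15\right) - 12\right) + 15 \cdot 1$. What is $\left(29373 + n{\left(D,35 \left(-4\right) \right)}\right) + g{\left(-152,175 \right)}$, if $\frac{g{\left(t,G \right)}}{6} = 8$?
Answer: $29799$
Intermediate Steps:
$g{\left(t,G \right)} = 48$ ($g{\left(t,G \right)} = 6 \cdot 8 = 48$)
$D = 350$ ($D = 7 \left(\left(\left(32 + 15\right) - 12\right) + 15 \cdot 1\right) = 7 \left(\left(47 - 12\right) + 15\right) = 7 \left(35 + 15\right) = 7 \cdot 50 = 350$)
$\left(29373 + n{\left(D,35 \left(-4\right) \right)}\right) + g{\left(-152,175 \right)} = \left(29373 + \left(28 + 350\right)\right) + 48 = \left(29373 + 378\right) + 48 = 29751 + 48 = 29799$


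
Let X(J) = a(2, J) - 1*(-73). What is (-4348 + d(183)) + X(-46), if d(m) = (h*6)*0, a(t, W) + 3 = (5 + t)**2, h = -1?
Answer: -4229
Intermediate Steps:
a(t, W) = -3 + (5 + t)**2
d(m) = 0 (d(m) = -1*6*0 = -6*0 = 0)
X(J) = 119 (X(J) = (-3 + (5 + 2)**2) - 1*(-73) = (-3 + 7**2) + 73 = (-3 + 49) + 73 = 46 + 73 = 119)
(-4348 + d(183)) + X(-46) = (-4348 + 0) + 119 = -4348 + 119 = -4229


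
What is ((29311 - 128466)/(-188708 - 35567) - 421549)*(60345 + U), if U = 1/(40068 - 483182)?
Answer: -252804753926977560778/9937939235 ≈ -2.5438e+10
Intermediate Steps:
U = -1/443114 (U = 1/(-443114) = -1/443114 ≈ -2.2568e-6)
((29311 - 128466)/(-188708 - 35567) - 421549)*(60345 + U) = ((29311 - 128466)/(-188708 - 35567) - 421549)*(60345 - 1/443114) = (-99155/(-224275) - 421549)*(26739714329/443114) = (-99155*(-1/224275) - 421549)*(26739714329/443114) = (19831/44855 - 421549)*(26739714329/443114) = -18908560564/44855*26739714329/443114 = -252804753926977560778/9937939235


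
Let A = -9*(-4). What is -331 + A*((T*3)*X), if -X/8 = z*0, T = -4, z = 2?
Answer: -331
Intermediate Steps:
A = 36
X = 0 (X = -16*0 = -8*0 = 0)
-331 + A*((T*3)*X) = -331 + 36*(-4*3*0) = -331 + 36*(-12*0) = -331 + 36*0 = -331 + 0 = -331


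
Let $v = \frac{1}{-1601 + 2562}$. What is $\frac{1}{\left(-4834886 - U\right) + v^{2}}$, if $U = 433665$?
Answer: $- \frac{923521}{4865617488070} \approx -1.8981 \cdot 10^{-7}$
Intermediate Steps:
$v = \frac{1}{961} \approx 0.0010406$
$\frac{1}{\left(-4834886 - U\right) + v^{2}} = \frac{1}{\left(-4834886 - 433665\right) + \left(\frac{1}{961}\right)^{2}} = \frac{1}{\left(-4834886 - 433665\right) + \frac{1}{923521}} = \frac{1}{-5268551 + \frac{1}{923521}} = \frac{1}{- \frac{4865617488070}{923521}} = - \frac{923521}{4865617488070}$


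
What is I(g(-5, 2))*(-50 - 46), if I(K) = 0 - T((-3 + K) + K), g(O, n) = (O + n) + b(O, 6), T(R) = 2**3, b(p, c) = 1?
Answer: 768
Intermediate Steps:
T(R) = 8
g(O, n) = 1 + O + n (g(O, n) = (O + n) + 1 = 1 + O + n)
I(K) = -8 (I(K) = 0 - 1*8 = 0 - 8 = -8)
I(g(-5, 2))*(-50 - 46) = -8*(-50 - 46) = -8*(-96) = 768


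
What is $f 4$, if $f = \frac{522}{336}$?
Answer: $\frac{87}{14} \approx 6.2143$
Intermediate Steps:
$f = \frac{87}{56}$ ($f = 522 \cdot \frac{1}{336} = \frac{87}{56} \approx 1.5536$)
$f 4 = \frac{87}{56} \cdot 4 = \frac{87}{14}$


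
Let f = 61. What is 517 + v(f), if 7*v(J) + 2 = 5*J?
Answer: 3922/7 ≈ 560.29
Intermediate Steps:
v(J) = -2/7 + 5*J/7 (v(J) = -2/7 + (5*J)/7 = -2/7 + 5*J/7)
517 + v(f) = 517 + (-2/7 + (5/7)*61) = 517 + (-2/7 + 305/7) = 517 + 303/7 = 3922/7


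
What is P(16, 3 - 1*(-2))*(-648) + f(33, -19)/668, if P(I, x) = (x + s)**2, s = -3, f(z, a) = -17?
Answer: -1731473/668 ≈ -2592.0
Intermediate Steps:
P(I, x) = (-3 + x)**2 (P(I, x) = (x - 3)**2 = (-3 + x)**2)
P(16, 3 - 1*(-2))*(-648) + f(33, -19)/668 = (-3 + (3 - 1*(-2)))**2*(-648) - 17/668 = (-3 + (3 + 2))**2*(-648) - 17*1/668 = (-3 + 5)**2*(-648) - 17/668 = 2**2*(-648) - 17/668 = 4*(-648) - 17/668 = -2592 - 17/668 = -1731473/668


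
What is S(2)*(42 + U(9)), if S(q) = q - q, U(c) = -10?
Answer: 0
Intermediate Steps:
S(q) = 0
S(2)*(42 + U(9)) = 0*(42 - 10) = 0*32 = 0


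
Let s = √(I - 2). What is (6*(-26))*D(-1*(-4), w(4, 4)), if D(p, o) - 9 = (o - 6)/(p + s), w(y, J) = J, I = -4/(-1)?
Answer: -9204/7 - 156*√2/7 ≈ -1346.4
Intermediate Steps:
I = 4 (I = -4*(-1) = 4)
s = √2 (s = √(4 - 2) = √2 ≈ 1.4142)
D(p, o) = 9 + (-6 + o)/(p + √2) (D(p, o) = 9 + (o - 6)/(p + √2) = 9 + (-6 + o)/(p + √2))
(6*(-26))*D(-1*(-4), w(4, 4)) = (6*(-26))*((-6 + 4 + 9*(-1*(-4)) + 9*√2)/(-1*(-4) + √2)) = -156*(-6 + 4 + 9*4 + 9*√2)/(4 + √2) = -156*(-6 + 4 + 36 + 9*√2)/(4 + √2) = -156*(34 + 9*√2)/(4 + √2)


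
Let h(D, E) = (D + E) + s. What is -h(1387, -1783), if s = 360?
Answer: 36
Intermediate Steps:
h(D, E) = 360 + D + E (h(D, E) = (D + E) + 360 = 360 + D + E)
-h(1387, -1783) = -(360 + 1387 - 1783) = -1*(-36) = 36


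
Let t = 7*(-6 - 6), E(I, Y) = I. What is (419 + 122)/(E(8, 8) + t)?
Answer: -541/76 ≈ -7.1184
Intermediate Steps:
t = -84 (t = 7*(-12) = -84)
(419 + 122)/(E(8, 8) + t) = (419 + 122)/(8 - 84) = 541/(-76) = 541*(-1/76) = -541/76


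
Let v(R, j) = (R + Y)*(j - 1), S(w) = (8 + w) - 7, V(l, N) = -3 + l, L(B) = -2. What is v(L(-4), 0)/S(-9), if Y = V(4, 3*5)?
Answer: -⅛ ≈ -0.12500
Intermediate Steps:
Y = 1 (Y = -3 + 4 = 1)
S(w) = 1 + w
v(R, j) = (1 + R)*(-1 + j) (v(R, j) = (R + 1)*(j - 1) = (1 + R)*(-1 + j))
v(L(-4), 0)/S(-9) = (-1 + 0 - 1*(-2) - 2*0)/(1 - 9) = (-1 + 0 + 2 + 0)/(-8) = 1*(-⅛) = -⅛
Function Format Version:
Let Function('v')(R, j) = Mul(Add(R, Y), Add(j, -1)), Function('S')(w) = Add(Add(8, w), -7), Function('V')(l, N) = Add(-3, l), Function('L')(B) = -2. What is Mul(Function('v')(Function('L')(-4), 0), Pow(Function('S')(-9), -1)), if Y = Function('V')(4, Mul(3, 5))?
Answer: Rational(-1, 8) ≈ -0.12500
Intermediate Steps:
Y = 1 (Y = Add(-3, 4) = 1)
Function('S')(w) = Add(1, w)
Function('v')(R, j) = Mul(Add(1, R), Add(-1, j)) (Function('v')(R, j) = Mul(Add(R, 1), Add(j, -1)) = Mul(Add(1, R), Add(-1, j)))
Mul(Function('v')(Function('L')(-4), 0), Pow(Function('S')(-9), -1)) = Mul(Add(-1, 0, Mul(-1, -2), Mul(-2, 0)), Pow(Add(1, -9), -1)) = Mul(Add(-1, 0, 2, 0), Pow(-8, -1)) = Mul(1, Rational(-1, 8)) = Rational(-1, 8)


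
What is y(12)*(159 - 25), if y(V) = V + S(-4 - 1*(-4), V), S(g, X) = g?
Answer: 1608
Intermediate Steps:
y(V) = V (y(V) = V + (-4 - 1*(-4)) = V + (-4 + 4) = V + 0 = V)
y(12)*(159 - 25) = 12*(159 - 25) = 12*134 = 1608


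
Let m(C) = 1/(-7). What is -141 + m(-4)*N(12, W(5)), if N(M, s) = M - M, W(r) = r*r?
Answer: -141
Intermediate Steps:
W(r) = r**2
N(M, s) = 0
m(C) = -1/7
-141 + m(-4)*N(12, W(5)) = -141 - 1/7*0 = -141 + 0 = -141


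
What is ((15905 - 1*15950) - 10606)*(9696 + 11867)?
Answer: -229667513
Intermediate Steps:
((15905 - 1*15950) - 10606)*(9696 + 11867) = ((15905 - 15950) - 10606)*21563 = (-45 - 10606)*21563 = -10651*21563 = -229667513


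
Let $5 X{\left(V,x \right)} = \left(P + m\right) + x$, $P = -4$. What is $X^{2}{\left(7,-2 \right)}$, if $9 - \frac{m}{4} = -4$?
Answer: $\frac{2116}{25} \approx 84.64$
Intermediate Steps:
$m = 52$ ($m = 36 - -16 = 36 + 16 = 52$)
$X{\left(V,x \right)} = \frac{48}{5} + \frac{x}{5}$ ($X{\left(V,x \right)} = \frac{\left(-4 + 52\right) + x}{5} = \frac{48 + x}{5} = \frac{48}{5} + \frac{x}{5}$)
$X^{2}{\left(7,-2 \right)} = \left(\frac{48}{5} + \frac{1}{5} \left(-2\right)\right)^{2} = \left(\frac{48}{5} - \frac{2}{5}\right)^{2} = \left(\frac{46}{5}\right)^{2} = \frac{2116}{25}$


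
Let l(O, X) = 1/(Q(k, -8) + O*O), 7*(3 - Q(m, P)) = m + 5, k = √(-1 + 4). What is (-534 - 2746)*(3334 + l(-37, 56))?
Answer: -503803879869000/46070399 - 11480*√3/46070399 ≈ -1.0936e+7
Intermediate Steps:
k = √3 ≈ 1.7320
Q(m, P) = 16/7 - m/7 (Q(m, P) = 3 - (m + 5)/7 = 3 - (5 + m)/7 = 3 + (-5/7 - m/7) = 16/7 - m/7)
l(O, X) = 1/(16/7 + O² - √3/7) (l(O, X) = 1/((16/7 - √3/7) + O*O) = 1/((16/7 - √3/7) + O²) = 1/(16/7 + O² - √3/7))
(-534 - 2746)*(3334 + l(-37, 56)) = (-534 - 2746)*(3334 + 7/(16 - √3 + 7*(-37)²)) = -3280*(3334 + 7/(16 - √3 + 7*1369)) = -3280*(3334 + 7/(16 - √3 + 9583)) = -3280*(3334 + 7/(9599 - √3)) = -10935520 - 22960/(9599 - √3)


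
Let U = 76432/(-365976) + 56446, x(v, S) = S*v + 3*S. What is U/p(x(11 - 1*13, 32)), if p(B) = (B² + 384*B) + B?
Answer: 18986953/4488588 ≈ 4.2300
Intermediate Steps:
x(v, S) = 3*S + S*v
p(B) = B² + 385*B
U = 151895624/2691 (U = 76432*(-1/365976) + 56446 = -562/2691 + 56446 = 151895624/2691 ≈ 56446.)
U/p(x(11 - 1*13, 32)) = 151895624/(2691*(((32*(3 + (11 - 1*13)))*(385 + 32*(3 + (11 - 1*13)))))) = 151895624/(2691*(((32*(3 + (11 - 13)))*(385 + 32*(3 + (11 - 13)))))) = 151895624/(2691*(((32*(3 - 2))*(385 + 32*(3 - 2))))) = 151895624/(2691*(((32*1)*(385 + 32*1)))) = 151895624/(2691*((32*(385 + 32)))) = 151895624/(2691*((32*417))) = (151895624/2691)/13344 = (151895624/2691)*(1/13344) = 18986953/4488588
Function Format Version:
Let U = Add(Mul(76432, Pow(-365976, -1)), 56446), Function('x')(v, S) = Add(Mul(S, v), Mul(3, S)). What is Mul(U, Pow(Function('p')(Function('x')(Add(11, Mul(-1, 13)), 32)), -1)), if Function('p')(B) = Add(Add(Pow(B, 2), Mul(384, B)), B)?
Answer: Rational(18986953, 4488588) ≈ 4.2300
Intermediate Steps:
Function('x')(v, S) = Add(Mul(3, S), Mul(S, v))
Function('p')(B) = Add(Pow(B, 2), Mul(385, B))
U = Rational(151895624, 2691) (U = Add(Mul(76432, Rational(-1, 365976)), 56446) = Add(Rational(-562, 2691), 56446) = Rational(151895624, 2691) ≈ 56446.)
Mul(U, Pow(Function('p')(Function('x')(Add(11, Mul(-1, 13)), 32)), -1)) = Mul(Rational(151895624, 2691), Pow(Mul(Mul(32, Add(3, Add(11, Mul(-1, 13)))), Add(385, Mul(32, Add(3, Add(11, Mul(-1, 13)))))), -1)) = Mul(Rational(151895624, 2691), Pow(Mul(Mul(32, Add(3, Add(11, -13))), Add(385, Mul(32, Add(3, Add(11, -13))))), -1)) = Mul(Rational(151895624, 2691), Pow(Mul(Mul(32, Add(3, -2)), Add(385, Mul(32, Add(3, -2)))), -1)) = Mul(Rational(151895624, 2691), Pow(Mul(Mul(32, 1), Add(385, Mul(32, 1))), -1)) = Mul(Rational(151895624, 2691), Pow(Mul(32, Add(385, 32)), -1)) = Mul(Rational(151895624, 2691), Pow(Mul(32, 417), -1)) = Mul(Rational(151895624, 2691), Pow(13344, -1)) = Mul(Rational(151895624, 2691), Rational(1, 13344)) = Rational(18986953, 4488588)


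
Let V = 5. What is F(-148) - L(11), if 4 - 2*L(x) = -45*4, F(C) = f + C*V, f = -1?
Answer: -833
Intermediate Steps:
F(C) = -1 + 5*C (F(C) = -1 + C*5 = -1 + 5*C)
L(x) = 92 (L(x) = 2 - (-45)*4/2 = 2 - ½*(-180) = 2 + 90 = 92)
F(-148) - L(11) = (-1 + 5*(-148)) - 1*92 = (-1 - 740) - 92 = -741 - 92 = -833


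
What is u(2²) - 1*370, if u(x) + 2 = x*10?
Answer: -332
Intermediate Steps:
u(x) = -2 + 10*x (u(x) = -2 + x*10 = -2 + 10*x)
u(2²) - 1*370 = (-2 + 10*2²) - 1*370 = (-2 + 10*4) - 370 = (-2 + 40) - 370 = 38 - 370 = -332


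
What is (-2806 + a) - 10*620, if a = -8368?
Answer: -17374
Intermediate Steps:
(-2806 + a) - 10*620 = (-2806 - 8368) - 10*620 = -11174 - 6200 = -17374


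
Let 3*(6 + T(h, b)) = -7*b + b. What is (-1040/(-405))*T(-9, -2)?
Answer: -416/81 ≈ -5.1358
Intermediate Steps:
T(h, b) = -6 - 2*b (T(h, b) = -6 + (-7*b + b)/3 = -6 + (-6*b)/3 = -6 - 2*b)
(-1040/(-405))*T(-9, -2) = (-1040/(-405))*(-6 - 2*(-2)) = (-1040*(-1/405))*(-6 + 4) = (208/81)*(-2) = -416/81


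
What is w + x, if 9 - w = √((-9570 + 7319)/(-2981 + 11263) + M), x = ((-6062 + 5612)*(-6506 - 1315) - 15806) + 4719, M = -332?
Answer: 3508372 - 25*I*√36465646/8282 ≈ 3.5084e+6 - 18.228*I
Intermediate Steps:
x = 3508363 (x = (-450*(-7821) - 15806) + 4719 = (3519450 - 15806) + 4719 = 3503644 + 4719 = 3508363)
w = 9 - 25*I*√36465646/8282 (w = 9 - √((-9570 + 7319)/(-2981 + 11263) - 332) = 9 - √(-2251/8282 - 332) = 9 - √(-2751875/8282) = 9 - 25*I*√36465646/8282 ≈ 9.0 - 18.228*I)
w + x = (9 - 25*I*√36465646/8282) + 3508363 = 3508372 - 25*I*√36465646/8282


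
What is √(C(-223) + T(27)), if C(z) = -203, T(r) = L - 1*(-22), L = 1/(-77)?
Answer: I*√1073226/77 ≈ 13.454*I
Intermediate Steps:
L = -1/77 ≈ -0.012987
T(r) = 1693/77 (T(r) = -1/77 - 1*(-22) = -1/77 + 22 = 1693/77)
√(C(-223) + T(27)) = √(-203 + 1693/77) = √(-13938/77) = I*√1073226/77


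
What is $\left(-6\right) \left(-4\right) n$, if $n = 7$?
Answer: $168$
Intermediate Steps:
$\left(-6\right) \left(-4\right) n = \left(-6\right) \left(-4\right) 7 = 24 \cdot 7 = 168$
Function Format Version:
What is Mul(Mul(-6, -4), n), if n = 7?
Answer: 168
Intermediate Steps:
Mul(Mul(-6, -4), n) = Mul(Mul(-6, -4), 7) = Mul(24, 7) = 168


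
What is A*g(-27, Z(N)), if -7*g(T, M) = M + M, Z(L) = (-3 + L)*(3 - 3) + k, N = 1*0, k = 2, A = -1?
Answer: 4/7 ≈ 0.57143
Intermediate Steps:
N = 0
Z(L) = 2 (Z(L) = (-3 + L)*(3 - 3) + 2 = (-3 + L)*0 + 2 = 0 + 2 = 2)
g(T, M) = -2*M/7 (g(T, M) = -(M + M)/7 = -2*M/7)
A*g(-27, Z(N)) = -(-2)*2/7 = -1*(-4/7) = 4/7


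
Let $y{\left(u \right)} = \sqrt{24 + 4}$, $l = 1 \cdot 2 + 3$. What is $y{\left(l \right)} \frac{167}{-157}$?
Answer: $- \frac{334 \sqrt{7}}{157} \approx -5.6285$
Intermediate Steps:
$l = 5$ ($l = 2 + 3 = 5$)
$y{\left(u \right)} = 2 \sqrt{7}$ ($y{\left(u \right)} = \sqrt{28} = 2 \sqrt{7}$)
$y{\left(l \right)} \frac{167}{-157} = 2 \sqrt{7} \frac{167}{-157} = 2 \sqrt{7} \cdot 167 \left(- \frac{1}{157}\right) = 2 \sqrt{7} \left(- \frac{167}{157}\right) = - \frac{334 \sqrt{7}}{157}$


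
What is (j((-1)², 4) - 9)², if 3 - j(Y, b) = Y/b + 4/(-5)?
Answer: 11881/400 ≈ 29.703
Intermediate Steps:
j(Y, b) = 19/5 - Y/b (j(Y, b) = 3 - (Y/b + 4/(-5)) = 3 - (Y/b + 4*(-⅕)) = 3 - (Y/b - ⅘) = 3 - (-⅘ + Y/b) = 3 + (⅘ - Y/b) = 19/5 - Y/b)
(j((-1)², 4) - 9)² = ((19/5 - 1*(-1)²/4) - 9)² = ((19/5 - 1*1*¼) - 9)² = ((19/5 - ¼) - 9)² = (71/20 - 9)² = (-109/20)² = 11881/400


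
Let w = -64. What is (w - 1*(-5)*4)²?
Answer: 1936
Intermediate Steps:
(w - 1*(-5)*4)² = (-64 - 1*(-5)*4)² = (-64 + 5*4)² = (-64 + 20)² = (-44)² = 1936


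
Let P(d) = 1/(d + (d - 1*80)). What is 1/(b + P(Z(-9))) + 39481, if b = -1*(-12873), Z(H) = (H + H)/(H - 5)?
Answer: 275465215021/6977159 ≈ 39481.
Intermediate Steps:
Z(H) = 2*H/(-5 + H) (Z(H) = (2*H)/(-5 + H) = 2*H/(-5 + H))
P(d) = 1/(-80 + 2*d) (P(d) = 1/(d + (d - 80)) = 1/(d + (-80 + d)) = 1/(-80 + 2*d))
b = 12873
1/(b + P(Z(-9))) + 39481 = 1/(12873 + 1/(2*(-40 + 2*(-9)/(-5 - 9)))) + 39481 = 1/(12873 + 1/(2*(-40 + 2*(-9)/(-14)))) + 39481 = 1/(12873 + 1/(2*(-40 + 2*(-9)*(-1/14)))) + 39481 = 1/(12873 + 1/(2*(-40 + 9/7))) + 39481 = 1/(12873 + 1/(2*(-271/7))) + 39481 = 1/(12873 + (1/2)*(-7/271)) + 39481 = 1/(12873 - 7/542) + 39481 = 1/(6977159/542) + 39481 = 542/6977159 + 39481 = 275465215021/6977159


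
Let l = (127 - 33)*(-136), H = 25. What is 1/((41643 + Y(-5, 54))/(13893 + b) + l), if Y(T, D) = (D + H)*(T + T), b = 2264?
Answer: -16157/206510235 ≈ -7.8238e-5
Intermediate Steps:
Y(T, D) = 2*T*(25 + D) (Y(T, D) = (D + 25)*(T + T) = (25 + D)*(2*T) = 2*T*(25 + D))
l = -12784 (l = 94*(-136) = -12784)
1/((41643 + Y(-5, 54))/(13893 + b) + l) = 1/((41643 + 2*(-5)*(25 + 54))/(13893 + 2264) - 12784) = 1/((41643 + 2*(-5)*79)/16157 - 12784) = 1/((41643 - 790)*(1/16157) - 12784) = 1/(40853*(1/16157) - 12784) = 1/(40853/16157 - 12784) = 1/(-206510235/16157) = -16157/206510235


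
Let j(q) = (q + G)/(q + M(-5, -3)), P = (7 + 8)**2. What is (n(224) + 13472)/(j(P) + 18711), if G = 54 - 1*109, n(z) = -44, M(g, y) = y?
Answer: 745254/1038503 ≈ 0.71762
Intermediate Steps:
G = -55 (G = 54 - 109 = -55)
P = 225 (P = 15**2 = 225)
j(q) = (-55 + q)/(-3 + q) (j(q) = (q - 55)/(q - 3) = (-55 + q)/(-3 + q))
(n(224) + 13472)/(j(P) + 18711) = (-44 + 13472)/((-55 + 225)/(-3 + 225) + 18711) = 13428/(170/222 + 18711) = 13428/((1/222)*170 + 18711) = 13428/(85/111 + 18711) = 13428/(2077006/111) = 13428*(111/2077006) = 745254/1038503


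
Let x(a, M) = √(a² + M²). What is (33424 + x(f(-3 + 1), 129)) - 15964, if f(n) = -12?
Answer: 17460 + 3*√1865 ≈ 17590.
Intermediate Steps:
x(a, M) = √(M² + a²)
(33424 + x(f(-3 + 1), 129)) - 15964 = (33424 + √(129² + (-12)²)) - 15964 = (33424 + √(16641 + 144)) - 15964 = (33424 + √16785) - 15964 = (33424 + 3*√1865) - 15964 = 17460 + 3*√1865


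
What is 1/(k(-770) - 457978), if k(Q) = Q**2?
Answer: 1/134922 ≈ 7.4117e-6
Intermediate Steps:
1/(k(-770) - 457978) = 1/((-770)**2 - 457978) = 1/(592900 - 457978) = 1/134922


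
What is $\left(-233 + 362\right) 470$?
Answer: $60630$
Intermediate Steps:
$\left(-233 + 362\right) 470 = 129 \cdot 470 = 60630$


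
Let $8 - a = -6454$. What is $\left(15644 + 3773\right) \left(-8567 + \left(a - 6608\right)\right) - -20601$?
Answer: $-169159720$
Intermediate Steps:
$a = 6462$ ($a = 8 - -6454 = 8 + 6454 = 6462$)
$\left(15644 + 3773\right) \left(-8567 + \left(a - 6608\right)\right) - -20601 = \left(15644 + 3773\right) \left(-8567 + \left(6462 - 6608\right)\right) - -20601 = 19417 \left(-8567 - 146\right) + 20601 = 19417 \left(-8713\right) + 20601 = -169180321 + 20601 = -169159720$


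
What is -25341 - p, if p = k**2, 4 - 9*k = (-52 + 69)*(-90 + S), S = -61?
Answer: -962518/9 ≈ -1.0695e+5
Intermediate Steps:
k = 857/3 (k = 4/9 - (-52 + 69)*(-90 - 61)/9 = 4/9 - 17*(-151)/9 = 4/9 - 1/9*(-2567) = 4/9 + 2567/9 = 857/3 ≈ 285.67)
p = 734449/9 (p = (857/3)**2 = 734449/9 ≈ 81606.)
-25341 - p = -25341 - 1*734449/9 = -25341 - 734449/9 = -962518/9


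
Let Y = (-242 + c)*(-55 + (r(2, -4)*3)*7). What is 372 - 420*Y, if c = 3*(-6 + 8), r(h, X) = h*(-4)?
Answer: -22103388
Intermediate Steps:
r(h, X) = -4*h
c = 6 (c = 3*2 = 6)
Y = 52628 (Y = (-242 + 6)*(-55 + (-4*2*3)*7) = -236*(-55 - 8*3*7) = -236*(-55 - 24*7) = -236*(-55 - 168) = -236*(-223) = 52628)
372 - 420*Y = 372 - 420*52628 = 372 - 22103760 = -22103388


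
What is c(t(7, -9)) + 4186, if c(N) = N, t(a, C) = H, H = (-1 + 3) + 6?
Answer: 4194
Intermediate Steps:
H = 8 (H = 2 + 6 = 8)
t(a, C) = 8
c(t(7, -9)) + 4186 = 8 + 4186 = 4194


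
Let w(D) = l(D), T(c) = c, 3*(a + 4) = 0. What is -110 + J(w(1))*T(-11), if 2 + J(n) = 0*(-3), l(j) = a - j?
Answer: -88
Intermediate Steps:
a = -4 (a = -4 + (⅓)*0 = -4 + 0 = -4)
l(j) = -4 - j
w(D) = -4 - D
J(n) = -2 (J(n) = -2 + 0*(-3) = -2 + 0 = -2)
-110 + J(w(1))*T(-11) = -110 - 2*(-11) = -110 + 22 = -88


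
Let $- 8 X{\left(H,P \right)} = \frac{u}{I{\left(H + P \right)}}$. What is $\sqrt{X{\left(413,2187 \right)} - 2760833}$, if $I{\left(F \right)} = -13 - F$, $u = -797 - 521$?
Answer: $\frac{5 i \sqrt{3016052864331}}{5226} \approx 1661.6 i$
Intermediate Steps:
$u = -1318$
$X{\left(H,P \right)} = \frac{659}{4 \left(-13 - H - P\right)}$ ($X{\left(H,P \right)} = - \frac{\left(-1318\right) \frac{1}{-13 - \left(H + P\right)}}{8} = - \frac{\left(-1318\right) \frac{1}{-13 - H - P}}{8} = \frac{659}{4 \left(-13 - H - P\right)}$)
$\sqrt{X{\left(413,2187 \right)} - 2760833} = \sqrt{- \frac{659}{52 + 4 \cdot 413 + 4 \cdot 2187} - 2760833} = \sqrt{- \frac{659}{52 + 1652 + 8748} - 2760833} = \sqrt{- \frac{659}{10452} - 2760833} = \sqrt{- \frac{28856227175}{10452}} = \frac{5 i \sqrt{3016052864331}}{5226}$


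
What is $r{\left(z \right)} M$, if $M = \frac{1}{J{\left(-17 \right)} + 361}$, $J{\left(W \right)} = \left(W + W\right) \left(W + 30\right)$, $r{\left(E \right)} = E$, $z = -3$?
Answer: $\frac{1}{27} \approx 0.037037$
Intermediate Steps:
$J{\left(W \right)} = 2 W \left(30 + W\right)$
$M = - \frac{1}{81}$ ($M = \frac{1}{2 \left(-17\right) \left(30 - 17\right) + 361} = \frac{1}{2 \left(-17\right) 13 + 361} = \frac{1}{-442 + 361} = \frac{1}{-81} = - \frac{1}{81} \approx -0.012346$)
$r{\left(z \right)} M = \left(-3\right) \left(- \frac{1}{81}\right) = \frac{1}{27}$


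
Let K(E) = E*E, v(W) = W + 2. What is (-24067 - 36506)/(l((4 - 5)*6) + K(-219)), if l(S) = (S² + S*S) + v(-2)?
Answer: -20191/16011 ≈ -1.2611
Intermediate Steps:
v(W) = 2 + W
K(E) = E²
l(S) = 2*S² (l(S) = (S² + S*S) + (2 - 2) = (S² + S²) + 0 = 2*S² + 0 = 2*S²)
(-24067 - 36506)/(l((4 - 5)*6) + K(-219)) = (-24067 - 36506)/(2*((4 - 5)*6)² + (-219)²) = -60573/(2*(-1*6)² + 47961) = -60573/(2*(-6)² + 47961) = -60573/(2*36 + 47961) = -60573/(72 + 47961) = -60573/48033 = -60573*1/48033 = -20191/16011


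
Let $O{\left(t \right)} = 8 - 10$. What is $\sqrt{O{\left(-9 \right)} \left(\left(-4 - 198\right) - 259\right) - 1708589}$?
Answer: $i \sqrt{1707667} \approx 1306.8 i$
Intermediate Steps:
$O{\left(t \right)} = -2$
$\sqrt{O{\left(-9 \right)} \left(\left(-4 - 198\right) - 259\right) - 1708589} = \sqrt{- 2 \left(\left(-4 - 198\right) - 259\right) - 1708589} = \sqrt{- 2 \left(-202 - 259\right) - 1708589} = \sqrt{\left(-2\right) \left(-461\right) - 1708589} = \sqrt{922 - 1708589} = \sqrt{-1707667} = i \sqrt{1707667}$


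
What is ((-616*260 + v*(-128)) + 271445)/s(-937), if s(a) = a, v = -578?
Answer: -185269/937 ≈ -197.73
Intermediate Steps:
((-616*260 + v*(-128)) + 271445)/s(-937) = ((-616*260 - 578*(-128)) + 271445)/(-937) = ((-160160 + 73984) + 271445)*(-1/937) = (-86176 + 271445)*(-1/937) = 185269*(-1/937) = -185269/937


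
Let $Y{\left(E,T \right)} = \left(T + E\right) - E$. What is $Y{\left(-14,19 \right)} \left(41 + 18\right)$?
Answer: $1121$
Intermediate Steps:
$Y{\left(E,T \right)} = T$ ($Y{\left(E,T \right)} = \left(E + T\right) - E = T$)
$Y{\left(-14,19 \right)} \left(41 + 18\right) = 19 \left(41 + 18\right) = 19 \cdot 59 = 1121$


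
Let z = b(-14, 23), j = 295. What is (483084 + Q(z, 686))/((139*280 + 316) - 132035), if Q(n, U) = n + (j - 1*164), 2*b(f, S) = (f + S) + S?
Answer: -23011/4419 ≈ -5.2073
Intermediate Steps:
b(f, S) = S + f/2 (b(f, S) = ((f + S) + S)/2 = ((S + f) + S)/2 = (f + 2*S)/2 = S + f/2)
z = 16 (z = 23 + (½)*(-14) = 23 - 7 = 16)
Q(n, U) = 131 + n (Q(n, U) = n + (295 - 1*164) = n + (295 - 164) = n + 131 = 131 + n)
(483084 + Q(z, 686))/((139*280 + 316) - 132035) = (483084 + (131 + 16))/((139*280 + 316) - 132035) = (483084 + 147)/((38920 + 316) - 132035) = 483231/(39236 - 132035) = 483231/(-92799) = 483231*(-1/92799) = -23011/4419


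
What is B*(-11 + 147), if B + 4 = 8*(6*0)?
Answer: -544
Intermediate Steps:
B = -4 (B = -4 + 8*(6*0) = -4 + 8*0 = -4 + 0 = -4)
B*(-11 + 147) = -4*(-11 + 147) = -4*136 = -544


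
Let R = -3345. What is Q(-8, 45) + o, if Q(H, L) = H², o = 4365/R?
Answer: 13981/223 ≈ 62.695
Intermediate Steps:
o = -291/223 (o = 4365/(-3345) = 4365*(-1/3345) = -291/223 ≈ -1.3049)
Q(-8, 45) + o = (-8)² - 291/223 = 64 - 291/223 = 13981/223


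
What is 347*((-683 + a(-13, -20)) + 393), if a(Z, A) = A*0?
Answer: -100630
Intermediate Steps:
a(Z, A) = 0
347*((-683 + a(-13, -20)) + 393) = 347*((-683 + 0) + 393) = 347*(-683 + 393) = 347*(-290) = -100630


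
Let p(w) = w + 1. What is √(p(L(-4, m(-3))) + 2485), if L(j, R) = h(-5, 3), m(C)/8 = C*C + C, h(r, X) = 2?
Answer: 2*√622 ≈ 49.880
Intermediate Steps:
m(C) = 8*C + 8*C² (m(C) = 8*(C*C + C) = 8*(C² + C) = 8*(C + C²) = 8*C + 8*C²)
L(j, R) = 2
p(w) = 1 + w
√(p(L(-4, m(-3))) + 2485) = √((1 + 2) + 2485) = √(3 + 2485) = √2488 = 2*√622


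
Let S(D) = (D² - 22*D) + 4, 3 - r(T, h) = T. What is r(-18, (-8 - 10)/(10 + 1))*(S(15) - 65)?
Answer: -3486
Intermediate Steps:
r(T, h) = 3 - T
S(D) = 4 + D² - 22*D
r(-18, (-8 - 10)/(10 + 1))*(S(15) - 65) = (3 - 1*(-18))*((4 + 15² - 22*15) - 65) = (3 + 18)*((4 + 225 - 330) - 65) = 21*(-101 - 65) = 21*(-166) = -3486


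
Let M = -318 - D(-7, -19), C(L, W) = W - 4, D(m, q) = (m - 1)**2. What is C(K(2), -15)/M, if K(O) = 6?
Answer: 19/382 ≈ 0.049738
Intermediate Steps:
D(m, q) = (-1 + m)**2
C(L, W) = -4 + W
M = -382 (M = -318 - (-1 - 7)**2 = -318 - 1*(-8)**2 = -318 - 1*64 = -318 - 64 = -382)
C(K(2), -15)/M = (-4 - 15)/(-382) = -19*(-1/382) = 19/382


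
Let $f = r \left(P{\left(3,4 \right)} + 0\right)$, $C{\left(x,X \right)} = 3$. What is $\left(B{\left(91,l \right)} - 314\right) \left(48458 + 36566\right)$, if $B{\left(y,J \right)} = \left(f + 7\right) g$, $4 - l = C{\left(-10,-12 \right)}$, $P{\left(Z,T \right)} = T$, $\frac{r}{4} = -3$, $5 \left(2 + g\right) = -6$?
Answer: $- \frac{77711936}{5} \approx -1.5542 \cdot 10^{7}$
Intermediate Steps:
$g = - \frac{16}{5}$ ($g = -2 + \frac{1}{5} \left(-6\right) = -2 - \frac{6}{5} = - \frac{16}{5} \approx -3.2$)
$r = -12$ ($r = 4 \left(-3\right) = -12$)
$l = 1$ ($l = 4 - 3 = 1$)
$f = -48$ ($f = - 12 \left(4 + 0\right) = \left(-12\right) 4 = -48$)
$B{\left(y,J \right)} = \frac{656}{5}$ ($B{\left(y,J \right)} = \left(-48 + 7\right) \left(- \frac{16}{5}\right) = \left(-41\right) \left(- \frac{16}{5}\right) = \frac{656}{5}$)
$\left(B{\left(91,l \right)} - 314\right) \left(48458 + 36566\right) = \left(\frac{656}{5} - 314\right) \left(48458 + 36566\right) = \left(- \frac{914}{5}\right) 85024 = - \frac{77711936}{5}$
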